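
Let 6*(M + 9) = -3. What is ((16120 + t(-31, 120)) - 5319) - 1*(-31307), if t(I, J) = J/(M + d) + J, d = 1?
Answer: 717636/17 ≈ 42214.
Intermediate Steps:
M = -19/2 (M = -9 + (⅙)*(-3) = -9 - ½ = -19/2 ≈ -9.5000)
t(I, J) = 15*J/17 (t(I, J) = J/(-19/2 + 1) + J = J/(-17/2) + J = -2*J/17 + J = 15*J/17)
((16120 + t(-31, 120)) - 5319) - 1*(-31307) = ((16120 + (15/17)*120) - 5319) - 1*(-31307) = ((16120 + 1800/17) - 5319) + 31307 = (275840/17 - 5319) + 31307 = 185417/17 + 31307 = 717636/17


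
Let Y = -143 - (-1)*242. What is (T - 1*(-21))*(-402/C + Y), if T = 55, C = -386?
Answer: 1467408/193 ≈ 7603.1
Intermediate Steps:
Y = 99 (Y = -143 - 1*(-242) = -143 + 242 = 99)
(T - 1*(-21))*(-402/C + Y) = (55 - 1*(-21))*(-402/(-386) + 99) = (55 + 21)*(-402*(-1/386) + 99) = 76*(201/193 + 99) = 76*(19308/193) = 1467408/193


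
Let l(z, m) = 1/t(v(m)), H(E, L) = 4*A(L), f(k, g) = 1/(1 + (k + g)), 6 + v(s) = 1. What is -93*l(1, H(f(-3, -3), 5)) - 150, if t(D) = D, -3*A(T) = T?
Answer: -657/5 ≈ -131.40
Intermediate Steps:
A(T) = -T/3
v(s) = -5 (v(s) = -6 + 1 = -5)
f(k, g) = 1/(1 + g + k) (f(k, g) = 1/(1 + (g + k)) = 1/(1 + g + k))
H(E, L) = -4*L/3 (H(E, L) = 4*(-L/3) = -4*L/3)
l(z, m) = -1/5 (l(z, m) = 1/(-5) = -1/5)
-93*l(1, H(f(-3, -3), 5)) - 150 = -93*(-1/5) - 150 = 93/5 - 150 = -657/5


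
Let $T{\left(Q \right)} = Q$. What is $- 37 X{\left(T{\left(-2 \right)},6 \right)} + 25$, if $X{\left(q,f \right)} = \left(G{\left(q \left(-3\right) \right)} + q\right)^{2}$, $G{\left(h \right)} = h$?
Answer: $-567$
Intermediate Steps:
$X{\left(q,f \right)} = 4 q^{2}$ ($X{\left(q,f \right)} = \left(q \left(-3\right) + q\right)^{2} = \left(- 3 q + q\right)^{2} = \left(- 2 q\right)^{2} = 4 q^{2}$)
$- 37 X{\left(T{\left(-2 \right)},6 \right)} + 25 = - 37 \cdot 4 \left(-2\right)^{2} + 25 = - 37 \cdot 4 \cdot 4 + 25 = \left(-37\right) 16 + 25 = -592 + 25 = -567$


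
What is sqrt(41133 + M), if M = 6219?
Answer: 2*sqrt(11838) ≈ 217.61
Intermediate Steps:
sqrt(41133 + M) = sqrt(41133 + 6219) = sqrt(47352) = 2*sqrt(11838)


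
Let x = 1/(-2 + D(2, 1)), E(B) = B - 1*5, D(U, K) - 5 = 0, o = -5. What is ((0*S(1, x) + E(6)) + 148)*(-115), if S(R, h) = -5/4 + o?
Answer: -17135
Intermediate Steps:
D(U, K) = 5 (D(U, K) = 5 + 0 = 5)
E(B) = -5 + B (E(B) = B - 5 = -5 + B)
x = ⅓ (x = 1/(-2 + 5) = 1/3 = ⅓ ≈ 0.33333)
S(R, h) = -25/4 (S(R, h) = -5/4 - 5 = -25/4)
((0*S(1, x) + E(6)) + 148)*(-115) = ((0*(-25/4) + (-5 + 6)) + 148)*(-115) = ((0 + 1) + 148)*(-115) = (1 + 148)*(-115) = 149*(-115) = -17135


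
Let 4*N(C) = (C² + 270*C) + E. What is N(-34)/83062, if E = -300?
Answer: -2081/83062 ≈ -0.025054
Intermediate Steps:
N(C) = -75 + C²/4 + 135*C/2 (N(C) = ((C² + 270*C) - 300)/4 = (-300 + C² + 270*C)/4 = -75 + C²/4 + 135*C/2)
N(-34)/83062 = (-75 + (¼)*(-34)² + (135/2)*(-34))/83062 = (-75 + (¼)*1156 - 2295)*(1/83062) = (-75 + 289 - 2295)*(1/83062) = -2081*1/83062 = -2081/83062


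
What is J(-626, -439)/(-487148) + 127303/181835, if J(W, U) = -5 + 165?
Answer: 15496577061/22145139145 ≈ 0.69977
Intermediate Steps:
J(W, U) = 160
J(-626, -439)/(-487148) + 127303/181835 = 160/(-487148) + 127303/181835 = 160*(-1/487148) + 127303*(1/181835) = -40/121787 + 127303/181835 = 15496577061/22145139145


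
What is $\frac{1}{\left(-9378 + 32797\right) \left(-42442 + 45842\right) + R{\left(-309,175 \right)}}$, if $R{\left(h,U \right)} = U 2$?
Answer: $\frac{1}{79624950} \approx 1.2559 \cdot 10^{-8}$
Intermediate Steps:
$R{\left(h,U \right)} = 2 U$
$\frac{1}{\left(-9378 + 32797\right) \left(-42442 + 45842\right) + R{\left(-309,175 \right)}} = \frac{1}{\left(-9378 + 32797\right) \left(-42442 + 45842\right) + 2 \cdot 175} = \frac{1}{23419 \cdot 3400 + 350} = \frac{1}{79624600 + 350} = \frac{1}{79624950}$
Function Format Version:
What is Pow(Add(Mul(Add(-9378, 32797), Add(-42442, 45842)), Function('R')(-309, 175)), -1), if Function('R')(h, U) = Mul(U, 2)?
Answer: Rational(1, 79624950) ≈ 1.2559e-8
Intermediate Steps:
Function('R')(h, U) = Mul(2, U)
Pow(Add(Mul(Add(-9378, 32797), Add(-42442, 45842)), Function('R')(-309, 175)), -1) = Pow(Add(Mul(Add(-9378, 32797), Add(-42442, 45842)), Mul(2, 175)), -1) = Pow(Add(Mul(23419, 3400), 350), -1) = Pow(Add(79624600, 350), -1) = Pow(79624950, -1) = Rational(1, 79624950)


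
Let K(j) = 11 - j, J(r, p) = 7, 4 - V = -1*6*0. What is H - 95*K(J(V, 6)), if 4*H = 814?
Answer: -353/2 ≈ -176.50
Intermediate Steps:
V = 4 (V = 4 - (-1*6)*0 = 4 - (-6)*0 = 4 - 1*0 = 4 + 0 = 4)
H = 407/2 (H = (¼)*814 = 407/2 ≈ 203.50)
H - 95*K(J(V, 6)) = 407/2 - 95*(11 - 1*7) = 407/2 - 95*(11 - 7) = 407/2 - 95*4 = 407/2 - 380 = -353/2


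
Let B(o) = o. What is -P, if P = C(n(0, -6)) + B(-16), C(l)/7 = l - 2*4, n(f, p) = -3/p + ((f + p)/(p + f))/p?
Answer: 209/3 ≈ 69.667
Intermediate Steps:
n(f, p) = -2/p (n(f, p) = -3/p + ((f + p)/(f + p))/p = -3/p + 1/p = -2/p)
C(l) = -56 + 7*l (C(l) = 7*(l - 2*4) = 7*(l - 8) = 7*(-8 + l) = -56 + 7*l)
P = -209/3 (P = (-56 + 7*(-2/(-6))) - 16 = (-56 + 7*(-2*(-⅙))) - 16 = (-56 + 7*(⅓)) - 16 = (-56 + 7/3) - 16 = -161/3 - 16 = -209/3 ≈ -69.667)
-P = -1*(-209/3) = 209/3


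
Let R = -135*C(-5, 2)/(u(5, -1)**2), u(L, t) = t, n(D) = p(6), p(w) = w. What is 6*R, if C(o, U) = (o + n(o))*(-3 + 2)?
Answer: 810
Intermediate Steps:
n(D) = 6
C(o, U) = -6 - o (C(o, U) = (o + 6)*(-3 + 2) = (6 + o)*(-1) = -6 - o)
R = 135 (R = -135*(-6 - 1*(-5))/((-1)**2) = -135*(-6 + 5)/1 = -(-135) = -135*(-1) = 135)
6*R = 6*135 = 810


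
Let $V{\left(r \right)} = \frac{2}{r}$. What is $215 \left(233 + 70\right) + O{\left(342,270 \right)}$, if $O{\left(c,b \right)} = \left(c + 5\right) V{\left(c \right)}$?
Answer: $\frac{11140142}{171} \approx 65147.0$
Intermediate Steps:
$O{\left(c,b \right)} = \frac{2 \left(5 + c\right)}{c}$ ($O{\left(c,b \right)} = \left(c + 5\right) \frac{2}{c} = \left(5 + c\right) \frac{2}{c} = \frac{2 \left(5 + c\right)}{c}$)
$215 \left(233 + 70\right) + O{\left(342,270 \right)} = 215 \left(233 + 70\right) + \left(2 + \frac{10}{342}\right) = 215 \cdot 303 + \left(2 + 10 \cdot \frac{1}{342}\right) = 65145 + \left(2 + \frac{5}{171}\right) = 65145 + \frac{347}{171} = \frac{11140142}{171}$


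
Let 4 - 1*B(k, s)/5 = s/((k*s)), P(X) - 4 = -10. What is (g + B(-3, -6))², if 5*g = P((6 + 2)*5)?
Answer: 94249/225 ≈ 418.88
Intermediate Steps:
P(X) = -6 (P(X) = 4 - 10 = -6)
B(k, s) = 20 - 5/k (B(k, s) = 20 - 5*s/(k*s) = 20 - 5*s*1/(k*s) = 20 - 5/k)
g = -6/5 (g = (⅕)*(-6) = -6/5 ≈ -1.2000)
(g + B(-3, -6))² = (-6/5 + (20 - 5/(-3)))² = (-6/5 + (20 - 5*(-⅓)))² = (-6/5 + (20 + 5/3))² = (-6/5 + 65/3)² = (307/15)² = 94249/225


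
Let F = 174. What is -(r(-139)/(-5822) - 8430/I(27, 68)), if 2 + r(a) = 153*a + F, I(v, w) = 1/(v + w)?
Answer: 4662527605/5822 ≈ 8.0085e+5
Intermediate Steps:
r(a) = 172 + 153*a (r(a) = -2 + (153*a + 174) = -2 + (174 + 153*a) = 172 + 153*a)
-(r(-139)/(-5822) - 8430/I(27, 68)) = -((172 + 153*(-139))/(-5822) - 8430/(1/(27 + 68))) = -((172 - 21267)*(-1/5822) - 8430/(1/95)) = -(-21095*(-1/5822) - 8430/1/95) = -(21095/5822 - 8430*95) = -(21095/5822 - 800850) = -1*(-4662527605/5822) = 4662527605/5822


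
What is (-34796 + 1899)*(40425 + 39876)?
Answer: -2641661997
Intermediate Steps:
(-34796 + 1899)*(40425 + 39876) = -32897*80301 = -2641661997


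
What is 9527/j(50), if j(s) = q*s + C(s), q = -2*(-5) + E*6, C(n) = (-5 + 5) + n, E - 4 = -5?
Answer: 9527/250 ≈ 38.108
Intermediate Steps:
E = -1 (E = 4 - 5 = -1)
C(n) = n (C(n) = 0 + n = n)
q = 4 (q = -2*(-5) - 1*6 = 10 - 6 = 4)
j(s) = 5*s (j(s) = 4*s + s = 5*s)
9527/j(50) = 9527/((5*50)) = 9527/250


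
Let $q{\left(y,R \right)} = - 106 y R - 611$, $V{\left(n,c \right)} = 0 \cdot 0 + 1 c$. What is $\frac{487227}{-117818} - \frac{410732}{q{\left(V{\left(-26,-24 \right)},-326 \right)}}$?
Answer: $- \frac{50854980287}{13969091170} \approx -3.6405$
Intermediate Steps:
$V{\left(n,c \right)} = c$ ($V{\left(n,c \right)} = 0 + c = c$)
$q{\left(y,R \right)} = -611 - 106 R y$ ($q{\left(y,R \right)} = - 106 R y - 611 = -611 - 106 R y$)
$\frac{487227}{-117818} - \frac{410732}{q{\left(V{\left(-26,-24 \right)},-326 \right)}} = \frac{487227}{-117818} - \frac{410732}{-611 - \left(-34556\right) \left(-24\right)} = 487227 \left(- \frac{1}{117818}\right) - \frac{410732}{-611 - 829344} = - \frac{487227}{117818} - \frac{410732}{-829955} = - \frac{487227}{117818} - - \frac{58676}{118565} = - \frac{487227}{117818} + \frac{58676}{118565} = - \frac{50854980287}{13969091170}$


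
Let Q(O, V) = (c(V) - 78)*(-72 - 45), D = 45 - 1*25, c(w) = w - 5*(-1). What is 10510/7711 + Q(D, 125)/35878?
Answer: 165082028/138327629 ≈ 1.1934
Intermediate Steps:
c(w) = 5 + w (c(w) = w + 5 = 5 + w)
D = 20 (D = 45 - 25 = 20)
Q(O, V) = 8541 - 117*V (Q(O, V) = ((5 + V) - 78)*(-72 - 45) = (-73 + V)*(-117) = 8541 - 117*V)
10510/7711 + Q(D, 125)/35878 = 10510/7711 + (8541 - 117*125)/35878 = 10510*(1/7711) + (8541 - 14625)*(1/35878) = 10510/7711 - 6084*1/35878 = 10510/7711 - 3042/17939 = 165082028/138327629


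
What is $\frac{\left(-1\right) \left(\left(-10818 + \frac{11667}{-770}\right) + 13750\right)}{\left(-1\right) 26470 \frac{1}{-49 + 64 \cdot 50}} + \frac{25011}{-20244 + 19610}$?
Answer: $\frac{1988542462141}{6461062300} \approx 307.77$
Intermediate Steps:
$\frac{\left(-1\right) \left(\left(-10818 + \frac{11667}{-770}\right) + 13750\right)}{\left(-1\right) 26470 \frac{1}{-49 + 64 \cdot 50}} + \frac{25011}{-20244 + 19610} = \frac{\left(-1\right) \left(\left(-10818 + 11667 \left(- \frac{1}{770}\right)\right) + 13750\right)}{\left(-26470\right) \frac{1}{-49 + 3200}} + \frac{25011}{-634} = \frac{\left(-1\right) \left(\left(-10818 - \frac{11667}{770}\right) + 13750\right)}{\left(-26470\right) \frac{1}{3151}} + 25011 \left(- \frac{1}{634}\right) = \frac{\left(-1\right) \left(- \frac{8341527}{770} + 13750\right)}{\left(-26470\right) \frac{1}{3151}} - \frac{25011}{634} = \frac{\left(-1\right) \frac{2245973}{770}}{- \frac{26470}{3151}} - \frac{25011}{634} = \left(- \frac{2245973}{770}\right) \left(- \frac{3151}{26470}\right) - \frac{25011}{634} = \frac{7077060923}{20381900} - \frac{25011}{634} = \frac{1988542462141}{6461062300}$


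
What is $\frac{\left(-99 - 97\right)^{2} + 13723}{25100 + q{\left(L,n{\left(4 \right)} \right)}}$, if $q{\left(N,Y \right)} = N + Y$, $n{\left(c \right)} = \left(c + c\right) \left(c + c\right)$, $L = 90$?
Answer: $\frac{52139}{25254} \approx 2.0646$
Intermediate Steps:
$n{\left(c \right)} = 4 c^{2}$ ($n{\left(c \right)} = 2 c 2 c = 4 c^{2}$)
$\frac{\left(-99 - 97\right)^{2} + 13723}{25100 + q{\left(L,n{\left(4 \right)} \right)}} = \frac{\left(-99 - 97\right)^{2} + 13723}{25100 + \left(90 + 4 \cdot 4^{2}\right)} = \frac{\left(-196\right)^{2} + 13723}{25100 + \left(90 + 4 \cdot 16\right)} = \frac{38416 + 13723}{25100 + \left(90 + 64\right)} = \frac{52139}{25100 + 154} = \frac{52139}{25254}$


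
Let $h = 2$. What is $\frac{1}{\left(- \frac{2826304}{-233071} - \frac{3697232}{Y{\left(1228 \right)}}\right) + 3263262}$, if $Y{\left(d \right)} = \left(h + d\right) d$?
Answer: $\frac{44004970155}{143600172823577396} \approx 3.0644 \cdot 10^{-7}$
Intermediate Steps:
$Y{\left(d \right)} = d \left(2 + d\right)$ ($Y{\left(d \right)} = \left(2 + d\right) d = d \left(2 + d\right)$)
$\frac{1}{\left(- \frac{2826304}{-233071} - \frac{3697232}{Y{\left(1228 \right)}}\right) + 3263262} = \frac{1}{\left(- \frac{2826304}{-233071} - \frac{3697232}{1228 \left(2 + 1228\right)}\right) + 3263262} = \frac{1}{\left(\left(-2826304\right) \left(- \frac{1}{233071}\right) - \frac{3697232}{1228 \cdot 1230}\right) + 3263262} = \frac{1}{\left(\frac{2826304}{233071} - \frac{3697232}{1510440}\right) + 3263262} = \frac{1}{\left(\frac{2826304}{233071} - \frac{462154}{188805}\right) + 3263262} = \frac{1}{\frac{425905631786}{44004970155} + 3263262} = \frac{1}{\frac{143600172823577396}{44004970155}} = \frac{44004970155}{143600172823577396}$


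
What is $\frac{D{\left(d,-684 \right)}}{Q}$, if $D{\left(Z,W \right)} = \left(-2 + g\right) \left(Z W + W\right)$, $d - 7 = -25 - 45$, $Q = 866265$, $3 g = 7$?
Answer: $\frac{4712}{288755} \approx 0.016318$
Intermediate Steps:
$g = \frac{7}{3}$ ($g = \frac{1}{3} \cdot 7 = \frac{7}{3} \approx 2.3333$)
$d = -63$ ($d = 7 - 70 = -63$)
$D{\left(Z,W \right)} = \frac{W}{3} + \frac{W Z}{3}$ ($D{\left(Z,W \right)} = \left(-2 + \frac{7}{3}\right) \left(Z W + W\right) = \frac{W Z + W}{3} = \frac{W + W Z}{3} = \frac{W}{3} + \frac{W Z}{3}$)
$\frac{D{\left(d,-684 \right)}}{Q} = \frac{\frac{1}{3} \left(-684\right) \left(1 - 63\right)}{866265} = \frac{1}{3} \left(-684\right) \left(-62\right) \frac{1}{866265} = 14136 \cdot \frac{1}{866265} = \frac{4712}{288755}$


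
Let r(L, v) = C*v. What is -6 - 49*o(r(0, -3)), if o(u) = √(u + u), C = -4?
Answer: -6 - 98*√6 ≈ -246.05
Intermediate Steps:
r(L, v) = -4*v
o(u) = √2*√u (o(u) = √(2*u) = √2*√u)
-6 - 49*o(r(0, -3)) = -6 - 49*√2*√(-4*(-3)) = -6 - 49*√2*√12 = -6 - 49*√2*2*√3 = -6 - 98*√6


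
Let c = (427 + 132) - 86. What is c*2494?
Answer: 1179662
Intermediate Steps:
c = 473 (c = 559 - 86 = 473)
c*2494 = 473*2494 = 1179662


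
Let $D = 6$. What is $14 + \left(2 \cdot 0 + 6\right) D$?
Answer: $50$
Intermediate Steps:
$14 + \left(2 \cdot 0 + 6\right) D = 14 + \left(2 \cdot 0 + 6\right) 6 = 14 + \left(0 + 6\right) 6 = 14 + 6 \cdot 6 = 14 + 36 = 50$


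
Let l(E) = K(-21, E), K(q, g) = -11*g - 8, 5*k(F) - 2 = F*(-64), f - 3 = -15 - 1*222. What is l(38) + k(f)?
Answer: 12848/5 ≈ 2569.6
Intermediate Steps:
f = -234 (f = 3 + (-15 - 1*222) = 3 + (-15 - 222) = 3 - 237 = -234)
k(F) = 2/5 - 64*F/5 (k(F) = 2/5 + (F*(-64))/5 = 2/5 + (-64*F)/5 = 2/5 - 64*F/5)
K(q, g) = -8 - 11*g
l(E) = -8 - 11*E
l(38) + k(f) = (-8 - 11*38) + (2/5 - 64/5*(-234)) = (-8 - 418) + (2/5 + 14976/5) = -426 + 14978/5 = 12848/5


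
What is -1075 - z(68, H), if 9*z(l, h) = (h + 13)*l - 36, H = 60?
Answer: -14603/9 ≈ -1622.6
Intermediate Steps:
z(l, h) = -4 + l*(13 + h)/9 (z(l, h) = ((h + 13)*l - 36)/9 = ((13 + h)*l - 36)/9 = (l*(13 + h) - 36)/9 = (-36 + l*(13 + h))/9 = -4 + l*(13 + h)/9)
-1075 - z(68, H) = -1075 - (-4 + (13/9)*68 + (1/9)*60*68) = -1075 - (-4 + 884/9 + 1360/3) = -1075 - 1*4928/9 = -1075 - 4928/9 = -14603/9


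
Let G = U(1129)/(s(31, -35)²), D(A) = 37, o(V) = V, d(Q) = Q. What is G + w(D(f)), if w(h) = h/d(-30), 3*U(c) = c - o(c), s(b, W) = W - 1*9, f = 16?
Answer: -37/30 ≈ -1.2333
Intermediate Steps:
s(b, W) = -9 + W (s(b, W) = W - 9 = -9 + W)
U(c) = 0 (U(c) = (c - c)/3 = (⅓)*0 = 0)
w(h) = -h/30 (w(h) = h/(-30) = h*(-1/30) = -h/30)
G = 0 (G = 0/((-9 - 35)²) = 0/((-44)²) = 0/1936 = 0*(1/1936) = 0)
G + w(D(f)) = 0 - 1/30*37 = 0 - 37/30 = -37/30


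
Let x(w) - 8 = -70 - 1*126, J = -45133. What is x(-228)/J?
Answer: 188/45133 ≈ 0.0041655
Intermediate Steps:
x(w) = -188 (x(w) = 8 + (-70 - 1*126) = 8 + (-70 - 126) = 8 - 196 = -188)
x(-228)/J = -188/(-45133) = -188*(-1/45133) = 188/45133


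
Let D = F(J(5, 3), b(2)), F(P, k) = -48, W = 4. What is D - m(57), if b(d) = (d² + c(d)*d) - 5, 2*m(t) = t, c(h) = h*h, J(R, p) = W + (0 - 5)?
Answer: -153/2 ≈ -76.500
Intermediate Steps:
J(R, p) = -1 (J(R, p) = 4 + (0 - 5) = 4 - 5 = -1)
c(h) = h²
m(t) = t/2
b(d) = -5 + d² + d³ (b(d) = (d² + d²*d) - 5 = (d² + d³) - 5 = -5 + d² + d³)
D = -48
D - m(57) = -48 - 57/2 = -153/2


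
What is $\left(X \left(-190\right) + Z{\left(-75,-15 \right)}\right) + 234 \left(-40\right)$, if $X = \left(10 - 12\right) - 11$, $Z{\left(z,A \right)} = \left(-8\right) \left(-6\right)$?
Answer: $-6842$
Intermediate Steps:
$Z{\left(z,A \right)} = 48$
$X = -13$ ($X = -2 - 11 = -13$)
$\left(X \left(-190\right) + Z{\left(-75,-15 \right)}\right) + 234 \left(-40\right) = \left(\left(-13\right) \left(-190\right) + 48\right) + 234 \left(-40\right) = \left(2470 + 48\right) - 9360 = 2518 - 9360 = -6842$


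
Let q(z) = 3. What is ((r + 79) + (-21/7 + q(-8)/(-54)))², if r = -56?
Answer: 128881/324 ≈ 397.78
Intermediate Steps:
((r + 79) + (-21/7 + q(-8)/(-54)))² = ((-56 + 79) + (-21/7 + 3/(-54)))² = (23 + (-21*⅐ + 3*(-1/54)))² = (23 + (-3 - 1/18))² = (23 - 55/18)² = (359/18)² = 128881/324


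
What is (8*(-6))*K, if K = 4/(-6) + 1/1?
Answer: -16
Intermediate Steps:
K = 1/3 (K = 4*(-1/6) + 1*1 = -2/3 + 1 = 1/3 ≈ 0.33333)
(8*(-6))*K = (8*(-6))*(1/3) = -48*1/3 = -16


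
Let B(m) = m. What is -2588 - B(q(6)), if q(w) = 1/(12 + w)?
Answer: -46585/18 ≈ -2588.1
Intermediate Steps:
-2588 - B(q(6)) = -2588 - 1/(12 + 6) = -2588 - 1/18 = -46585/18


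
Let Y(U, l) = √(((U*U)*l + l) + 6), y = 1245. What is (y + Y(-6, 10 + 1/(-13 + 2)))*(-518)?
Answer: -644910 - 518*√45089/11 ≈ -6.5491e+5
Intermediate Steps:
Y(U, l) = √(6 + l + l*U²) (Y(U, l) = √((U²*l + l) + 6) = √((l*U² + l) + 6) = √((l + l*U²) + 6) = √(6 + l + l*U²))
(y + Y(-6, 10 + 1/(-13 + 2)))*(-518) = (1245 + √(6 + (10 + 1/(-13 + 2)) + (10 + 1/(-13 + 2))*(-6)²))*(-518) = (1245 + √(6 + (10 + 1/(-11)) + (10 + 1/(-11))*36))*(-518) = (1245 + √(6 + (10 - 1/11) + (10 - 1/11)*36))*(-518) = (1245 + √(6 + 109/11 + (109/11)*36))*(-518) = (1245 + √(6 + 109/11 + 3924/11))*(-518) = (1245 + √(4099/11))*(-518) = (1245 + √45089/11)*(-518) = -644910 - 518*√45089/11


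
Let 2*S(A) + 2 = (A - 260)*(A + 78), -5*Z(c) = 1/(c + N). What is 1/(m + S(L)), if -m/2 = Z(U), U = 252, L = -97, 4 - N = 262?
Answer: 30/101713 ≈ 0.00029495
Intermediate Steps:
N = -258 (N = 4 - 1*262 = 4 - 262 = -258)
Z(c) = -1/(5*(-258 + c)) (Z(c) = -1/(5*(c - 258)) = -1/(5*(-258 + c)))
m = -1/15 (m = -(-2)/(-1290 + 5*252) = -(-2)/(-1290 + 1260) = -(-2)/(-30) = -(-2)*(-1)/30 = -2*1/30 = -1/15 ≈ -0.066667)
S(A) = -1 + (-260 + A)*(78 + A)/2 (S(A) = -1 + ((A - 260)*(A + 78))/2 = -1 + ((-260 + A)*(78 + A))/2 = -1 + (-260 + A)*(78 + A)/2)
1/(m + S(L)) = 1/(-1/15 + (-10141 + (1/2)*(-97)**2 - 91*(-97))) = 1/(-1/15 + (-10141 + (1/2)*9409 + 8827)) = 1/(-1/15 + (-10141 + 9409/2 + 8827)) = 1/(-1/15 + 6781/2) = 1/(101713/30) = 30/101713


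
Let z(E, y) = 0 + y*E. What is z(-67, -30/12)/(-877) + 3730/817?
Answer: 6268725/1433018 ≈ 4.3745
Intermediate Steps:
z(E, y) = E*y (z(E, y) = 0 + E*y = E*y)
z(-67, -30/12)/(-877) + 3730/817 = -(-2010)/12/(-877) + 3730/817 = -(-2010)/12*(-1/877) + 3730*(1/817) = -67*(-5/2)*(-1/877) + 3730/817 = (335/2)*(-1/877) + 3730/817 = -335/1754 + 3730/817 = 6268725/1433018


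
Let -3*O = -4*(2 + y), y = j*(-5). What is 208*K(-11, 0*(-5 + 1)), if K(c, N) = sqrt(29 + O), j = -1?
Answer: 208*sqrt(345)/3 ≈ 1287.8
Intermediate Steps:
y = 5 (y = -1*(-5) = 5)
O = 28/3 (O = -(-4)*(2 + 5)/3 = -(-4)*7/3 = -1/3*(-28) = 28/3 ≈ 9.3333)
K(c, N) = sqrt(345)/3 (K(c, N) = sqrt(29 + 28/3) = sqrt(115/3) = sqrt(345)/3)
208*K(-11, 0*(-5 + 1)) = 208*(sqrt(345)/3) = 208*sqrt(345)/3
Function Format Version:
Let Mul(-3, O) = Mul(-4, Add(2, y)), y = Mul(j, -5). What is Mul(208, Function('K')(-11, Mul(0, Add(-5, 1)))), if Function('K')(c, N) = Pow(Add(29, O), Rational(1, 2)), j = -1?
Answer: Mul(Rational(208, 3), Pow(345, Rational(1, 2))) ≈ 1287.8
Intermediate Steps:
y = 5 (y = Mul(-1, -5) = 5)
O = Rational(28, 3) (O = Mul(Rational(-1, 3), Mul(-4, Add(2, 5))) = Mul(Rational(-1, 3), Mul(-4, 7)) = Mul(Rational(-1, 3), -28) = Rational(28, 3) ≈ 9.3333)
Function('K')(c, N) = Mul(Rational(1, 3), Pow(345, Rational(1, 2))) (Function('K')(c, N) = Pow(Add(29, Rational(28, 3)), Rational(1, 2)) = Pow(Rational(115, 3), Rational(1, 2)) = Mul(Rational(1, 3), Pow(345, Rational(1, 2))))
Mul(208, Function('K')(-11, Mul(0, Add(-5, 1)))) = Mul(208, Mul(Rational(1, 3), Pow(345, Rational(1, 2)))) = Mul(Rational(208, 3), Pow(345, Rational(1, 2)))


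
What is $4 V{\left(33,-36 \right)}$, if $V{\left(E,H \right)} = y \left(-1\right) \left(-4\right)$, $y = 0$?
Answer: $0$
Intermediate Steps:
$V{\left(E,H \right)} = 0$ ($V{\left(E,H \right)} = 0 \left(-1\right) \left(-4\right) = 0 \left(-4\right) = 0$)
$4 V{\left(33,-36 \right)} = 4 \cdot 0 = 0$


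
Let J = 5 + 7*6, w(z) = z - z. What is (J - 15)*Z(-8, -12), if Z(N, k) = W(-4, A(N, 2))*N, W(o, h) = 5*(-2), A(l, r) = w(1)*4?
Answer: 2560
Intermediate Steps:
w(z) = 0
A(l, r) = 0 (A(l, r) = 0*4 = 0)
W(o, h) = -10
J = 47 (J = 5 + 42 = 47)
Z(N, k) = -10*N
(J - 15)*Z(-8, -12) = (47 - 15)*(-10*(-8)) = 32*80 = 2560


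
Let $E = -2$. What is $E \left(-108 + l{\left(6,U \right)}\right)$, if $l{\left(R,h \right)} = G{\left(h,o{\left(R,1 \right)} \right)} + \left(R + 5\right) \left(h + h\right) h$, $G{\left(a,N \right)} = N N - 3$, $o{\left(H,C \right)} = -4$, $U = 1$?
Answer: $146$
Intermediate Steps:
$G{\left(a,N \right)} = -3 + N^{2}$ ($G{\left(a,N \right)} = N^{2} - 3 = -3 + N^{2}$)
$l{\left(R,h \right)} = 13 + 2 h^{2} \left(5 + R\right)$ ($l{\left(R,h \right)} = \left(-3 + \left(-4\right)^{2}\right) + \left(R + 5\right) \left(h + h\right) h = \left(-3 + 16\right) + \left(5 + R\right) 2 h h = 13 + 2 h \left(5 + R\right) h = 13 + 2 h^{2} \left(5 + R\right)$)
$E \left(-108 + l{\left(6,U \right)}\right) = - 2 \left(-108 + \left(13 + 10 \cdot 1^{2} + 2 \cdot 6 \cdot 1^{2}\right)\right) = - 2 \left(-108 + \left(13 + 10 \cdot 1 + 2 \cdot 6 \cdot 1\right)\right) = - 2 \left(-108 + \left(13 + 10 + 12\right)\right) = - 2 \left(-108 + 35\right) = \left(-2\right) \left(-73\right) = 146$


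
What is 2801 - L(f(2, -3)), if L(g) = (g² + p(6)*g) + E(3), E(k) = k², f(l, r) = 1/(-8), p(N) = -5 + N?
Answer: 178695/64 ≈ 2792.1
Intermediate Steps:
f(l, r) = -⅛
L(g) = 9 + g + g² (L(g) = (g² + (-5 + 6)*g) + 3² = (g² + 1*g) + 9 = (g² + g) + 9 = (g + g²) + 9 = 9 + g + g²)
2801 - L(f(2, -3)) = 2801 - (9 - ⅛ + (-⅛)²) = 2801 - (9 - ⅛ + 1/64) = 2801 - 1*569/64 = 2801 - 569/64 = 178695/64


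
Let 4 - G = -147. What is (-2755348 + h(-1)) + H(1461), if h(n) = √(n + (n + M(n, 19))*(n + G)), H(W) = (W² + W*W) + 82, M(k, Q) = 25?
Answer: 1513776 + √3599 ≈ 1.5138e+6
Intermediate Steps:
G = 151 (G = 4 - 1*(-147) = 4 + 147 = 151)
H(W) = 82 + 2*W² (H(W) = (W² + W²) + 82 = 2*W² + 82 = 82 + 2*W²)
h(n) = √(n + (25 + n)*(151 + n)) (h(n) = √(n + (n + 25)*(n + 151)) = √(n + (25 + n)*(151 + n)))
(-2755348 + h(-1)) + H(1461) = (-2755348 + √(3775 + (-1)² + 177*(-1))) + (82 + 2*1461²) = (-2755348 + √(3775 + 1 - 177)) + (82 + 2*2134521) = (-2755348 + √3599) + (82 + 4269042) = (-2755348 + √3599) + 4269124 = 1513776 + √3599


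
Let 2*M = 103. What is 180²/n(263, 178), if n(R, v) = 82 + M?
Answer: 21600/89 ≈ 242.70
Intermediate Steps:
M = 103/2 (M = (½)*103 = 103/2 ≈ 51.500)
n(R, v) = 267/2 (n(R, v) = 82 + 103/2 = 267/2)
180²/n(263, 178) = 180²/(267/2) = 32400*(2/267) = 21600/89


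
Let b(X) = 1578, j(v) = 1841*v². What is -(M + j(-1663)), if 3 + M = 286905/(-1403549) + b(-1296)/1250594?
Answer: -4468401725427898382254/877634979053 ≈ -5.0914e+9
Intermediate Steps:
M = -2811198372783/877634979053 (M = -3 + (286905/(-1403549) + 1578/1250594) = -3 + (286905*(-1/1403549) + 1578*(1/1250594)) = -3 + (-286905/1403549 + 789/625297) = -3 - 178293435624/877634979053 = -2811198372783/877634979053 ≈ -3.2032)
-(M + j(-1663)) = -(-2811198372783/877634979053 + 1841*(-1663)²) = -(-2811198372783/877634979053 + 1841*2765569) = -(-2811198372783/877634979053 + 5091412529) = -1*4468401725427898382254/877634979053 = -4468401725427898382254/877634979053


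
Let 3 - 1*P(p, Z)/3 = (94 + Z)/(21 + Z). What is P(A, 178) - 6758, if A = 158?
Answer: -1343867/199 ≈ -6753.1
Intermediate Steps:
P(p, Z) = 9 - 3*(94 + Z)/(21 + Z)
P(A, 178) - 6758 = 3*(-31 + 2*178)/(21 + 178) - 6758 = 3*(-31 + 356)/199 - 6758 = 3*(1/199)*325 - 6758 = 975/199 - 6758 = -1343867/199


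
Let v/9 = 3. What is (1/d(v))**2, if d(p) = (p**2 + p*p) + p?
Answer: 1/2205225 ≈ 4.5347e-7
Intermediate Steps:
v = 27 (v = 9*3 = 27)
d(p) = p + 2*p**2 (d(p) = (p**2 + p**2) + p = 2*p**2 + p = p + 2*p**2)
(1/d(v))**2 = (1/(27*(1 + 2*27)))**2 = (1/(27*(1 + 54)))**2 = (1/(27*55))**2 = (1/1485)**2 = 1/2205225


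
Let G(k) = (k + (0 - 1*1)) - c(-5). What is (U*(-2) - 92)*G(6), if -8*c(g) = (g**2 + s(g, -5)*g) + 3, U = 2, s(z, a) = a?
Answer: -1116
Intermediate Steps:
c(g) = -3/8 - g**2/8 + 5*g/8 (c(g) = -((g**2 - 5*g) + 3)/8 = -(3 + g**2 - 5*g)/8 = -3/8 - g**2/8 + 5*g/8)
G(k) = 45/8 + k (G(k) = (k + (0 - 1*1)) - (-3/8 - 1/8*(-5)**2 + (5/8)*(-5)) = (k + (0 - 1)) - (-3/8 - 1/8*25 - 25/8) = (k - 1) - (-3/8 - 25/8 - 25/8) = (-1 + k) - 1*(-53/8) = (-1 + k) + 53/8 = 45/8 + k)
(U*(-2) - 92)*G(6) = (2*(-2) - 92)*(45/8 + 6) = (-4 - 92)*(93/8) = -96*93/8 = -1116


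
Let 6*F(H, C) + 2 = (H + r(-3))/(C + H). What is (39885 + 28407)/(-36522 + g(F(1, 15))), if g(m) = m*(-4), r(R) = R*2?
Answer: -234144/125213 ≈ -1.8700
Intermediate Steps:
r(R) = 2*R
F(H, C) = -⅓ + (-6 + H)/(6*(C + H)) (F(H, C) = -⅓ + ((H + 2*(-3))/(C + H))/6 = -⅓ + ((H - 6)/(C + H))/6 = -⅓ + ((-6 + H)/(C + H))/6 = -⅓ + (-6 + H)/(6*(C + H)))
g(m) = -4*m
(39885 + 28407)/(-36522 + g(F(1, 15))) = (39885 + 28407)/(-36522 - 4*(-1 - ⅓*15 - ⅙*1)/(15 + 1)) = 68292/(-36522 - 4*(-1 - 5 - ⅙)/16) = 68292/(-36522 - (-37)/(4*6)) = 68292/(-36522 - 4*(-37/96)) = 68292/(-36522 + 37/24) = 68292/(-876491/24) = 68292*(-24/876491) = -234144/125213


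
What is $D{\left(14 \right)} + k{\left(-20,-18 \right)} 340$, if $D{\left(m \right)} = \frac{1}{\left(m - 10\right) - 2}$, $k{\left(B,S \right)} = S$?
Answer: $- \frac{12239}{2} \approx -6119.5$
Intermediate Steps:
$D{\left(m \right)} = \frac{1}{-12 + m}$ ($D{\left(m \right)} = \frac{1}{\left(-10 + m\right) - 2} = \frac{1}{-12 + m}$)
$D{\left(14 \right)} + k{\left(-20,-18 \right)} 340 = \frac{1}{-12 + 14} - 6120 = \frac{1}{2} - 6120 = - \frac{12239}{2}$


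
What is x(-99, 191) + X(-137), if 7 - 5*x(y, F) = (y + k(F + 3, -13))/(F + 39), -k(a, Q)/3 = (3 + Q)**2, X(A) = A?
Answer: -155541/1150 ≈ -135.25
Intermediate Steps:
k(a, Q) = -3*(3 + Q)**2
x(y, F) = 7/5 - (-300 + y)/(5*(39 + F)) (x(y, F) = 7/5 - (y - 3*(3 - 13)**2)/(5*(F + 39)) = 7/5 - (y - 3*(-10)**2)/(5*(39 + F)) = 7/5 - (y - 3*100)/(5*(39 + F)) = 7/5 - (y - 300)/(5*(39 + F)) = 7/5 - (-300 + y)/(5*(39 + F)))
x(-99, 191) + X(-137) = (573 - 1*(-99) + 7*191)/(5*(39 + 191)) - 137 = (1/5)*(573 + 99 + 1337)/230 - 137 = (1/5)*(1/230)*2009 - 137 = 2009/1150 - 137 = -155541/1150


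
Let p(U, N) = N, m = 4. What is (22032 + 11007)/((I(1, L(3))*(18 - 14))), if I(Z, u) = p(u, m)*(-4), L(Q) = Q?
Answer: -33039/64 ≈ -516.23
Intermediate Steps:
I(Z, u) = -16 (I(Z, u) = 4*(-4) = -16)
(22032 + 11007)/((I(1, L(3))*(18 - 14))) = (22032 + 11007)/((-16*(18 - 14))) = 33039/((-16*4)) = 33039/(-64) = 33039*(-1/64) = -33039/64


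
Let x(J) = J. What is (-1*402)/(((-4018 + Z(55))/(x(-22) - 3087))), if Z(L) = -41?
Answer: -416606/1353 ≈ -307.91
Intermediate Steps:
(-1*402)/(((-4018 + Z(55))/(x(-22) - 3087))) = (-1*402)/(((-4018 - 41)/(-22 - 3087))) = -402/((-4059/(-3109))) = -402/((-4059*(-1/3109))) = -402/4059/3109 = -402*3109/4059 = -416606/1353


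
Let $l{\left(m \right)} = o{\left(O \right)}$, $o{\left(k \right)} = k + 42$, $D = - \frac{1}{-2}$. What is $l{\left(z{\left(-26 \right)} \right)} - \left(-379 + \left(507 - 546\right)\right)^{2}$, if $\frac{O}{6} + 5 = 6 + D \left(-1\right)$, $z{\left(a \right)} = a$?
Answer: $-174679$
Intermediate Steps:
$D = \frac{1}{2}$ ($D = \left(-1\right) \left(- \frac{1}{2}\right) = \frac{1}{2} \approx 0.5$)
$O = 3$ ($O = -30 + 6 \left(6 + \frac{1}{2} \left(-1\right)\right) = -30 + 6 \left(6 - \frac{1}{2}\right) = -30 + 6 \cdot \frac{11}{2} = -30 + 33 = 3$)
$o{\left(k \right)} = 42 + k$
$l{\left(m \right)} = 45$ ($l{\left(m \right)} = 42 + 3 = 45$)
$l{\left(z{\left(-26 \right)} \right)} - \left(-379 + \left(507 - 546\right)\right)^{2} = 45 - \left(-379 + \left(507 - 546\right)\right)^{2} = 45 - \left(-379 - 39\right)^{2} = 45 - \left(-418\right)^{2} = 45 - 174724 = -174679$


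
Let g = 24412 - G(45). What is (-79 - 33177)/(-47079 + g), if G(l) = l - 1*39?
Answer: 33256/22673 ≈ 1.4668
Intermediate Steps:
G(l) = -39 + l (G(l) = l - 39 = -39 + l)
g = 24406 (g = 24412 - (-39 + 45) = 24412 - 1*6 = 24412 - 6 = 24406)
(-79 - 33177)/(-47079 + g) = (-79 - 33177)/(-47079 + 24406) = -33256/(-22673) = -33256*(-1/22673) = 33256/22673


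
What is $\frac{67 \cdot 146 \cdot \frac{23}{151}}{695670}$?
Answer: $\frac{112493}{52523085} \approx 0.0021418$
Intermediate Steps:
$\frac{67 \cdot 146 \cdot \frac{23}{151}}{695670} = 9782 \cdot 23 \cdot \frac{1}{151} \cdot \frac{1}{695670} = 9782 \cdot \frac{23}{151} \cdot \frac{1}{695670} = \frac{224986}{151} \cdot \frac{1}{695670} = \frac{112493}{52523085}$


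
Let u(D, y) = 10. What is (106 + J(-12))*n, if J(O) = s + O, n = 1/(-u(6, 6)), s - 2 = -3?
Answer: -93/10 ≈ -9.3000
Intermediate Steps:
s = -1 (s = 2 - 3 = -1)
n = -⅒ (n = 1/(-1*10) = 1/(-10) = -⅒ ≈ -0.10000)
J(O) = -1 + O
(106 + J(-12))*n = (106 + (-1 - 12))*(-⅒) = (106 - 13)*(-⅒) = 93*(-⅒) = -93/10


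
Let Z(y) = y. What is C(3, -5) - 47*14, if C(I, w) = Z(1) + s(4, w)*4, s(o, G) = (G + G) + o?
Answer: -681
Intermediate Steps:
s(o, G) = o + 2*G (s(o, G) = 2*G + o = o + 2*G)
C(I, w) = 17 + 8*w (C(I, w) = 1 + (4 + 2*w)*4 = 1 + (16 + 8*w) = 17 + 8*w)
C(3, -5) - 47*14 = (17 + 8*(-5)) - 47*14 = (17 - 40) - 658 = -23 - 658 = -681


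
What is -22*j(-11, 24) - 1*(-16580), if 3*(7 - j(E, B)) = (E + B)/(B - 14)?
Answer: 246533/15 ≈ 16436.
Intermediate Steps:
j(E, B) = 7 - (B + E)/(3*(-14 + B)) (j(E, B) = 7 - (E + B)/(3*(B - 14)) = 7 - (B + E)/(3*(-14 + B)))
-22*j(-11, 24) - 1*(-16580) = -22*(-294 - 1*(-11) + 20*24)/(3*(-14 + 24)) - 1*(-16580) = -22*(-294 + 11 + 480)/(3*10) + 16580 = -22*197/(3*10) + 16580 = -22*197/30 + 16580 = -2167/15 + 16580 = 246533/15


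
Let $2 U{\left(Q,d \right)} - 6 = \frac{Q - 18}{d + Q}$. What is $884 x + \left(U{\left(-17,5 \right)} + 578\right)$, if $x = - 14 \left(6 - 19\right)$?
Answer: $\frac{3875291}{24} \approx 1.6147 \cdot 10^{5}$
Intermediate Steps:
$x = 182$ ($x = \left(-14\right) \left(-13\right) = 182$)
$U{\left(Q,d \right)} = 3 + \frac{-18 + Q}{2 \left(Q + d\right)}$ ($U{\left(Q,d \right)} = 3 + \frac{\left(Q - 18\right) \frac{1}{d + Q}}{2} = 3 + \frac{\left(-18 + Q\right) \frac{1}{Q + d}}{2} = 3 + \frac{\frac{1}{Q + d} \left(-18 + Q\right)}{2} = 3 + \frac{-18 + Q}{2 \left(Q + d\right)}$)
$884 x + \left(U{\left(-17,5 \right)} + 578\right) = 884 \cdot 182 + \left(\frac{-9 + 3 \cdot 5 + \frac{7}{2} \left(-17\right)}{-17 + 5} + 578\right) = 160888 + \left(\frac{-9 + 15 - \frac{119}{2}}{-12} + 578\right) = 160888 + \left(\left(- \frac{1}{12}\right) \left(- \frac{107}{2}\right) + 578\right) = 160888 + \left(\frac{107}{24} + 578\right) = 160888 + \frac{13979}{24} = \frac{3875291}{24}$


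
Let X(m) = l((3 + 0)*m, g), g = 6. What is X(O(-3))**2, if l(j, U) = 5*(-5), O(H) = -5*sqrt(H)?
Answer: 625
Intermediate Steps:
l(j, U) = -25
X(m) = -25
X(O(-3))**2 = (-25)**2 = 625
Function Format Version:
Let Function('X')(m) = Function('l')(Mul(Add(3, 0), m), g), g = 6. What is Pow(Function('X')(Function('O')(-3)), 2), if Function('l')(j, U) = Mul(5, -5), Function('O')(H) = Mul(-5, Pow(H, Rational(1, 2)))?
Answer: 625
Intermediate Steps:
Function('l')(j, U) = -25
Function('X')(m) = -25
Pow(Function('X')(Function('O')(-3)), 2) = Pow(-25, 2) = 625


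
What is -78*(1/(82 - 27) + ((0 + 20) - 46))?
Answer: 111462/55 ≈ 2026.6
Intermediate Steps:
-78*(1/(82 - 27) + ((0 + 20) - 46)) = -78*(1/55 + (20 - 46)) = -78*(1/55 - 26) = -78*(-1429/55) = 111462/55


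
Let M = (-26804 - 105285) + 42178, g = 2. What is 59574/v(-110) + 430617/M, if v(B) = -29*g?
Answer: -2690666850/2607419 ≈ -1031.9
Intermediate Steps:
M = -89911 (M = -132089 + 42178 = -89911)
v(B) = -58 (v(B) = -29*2 = -58)
59574/v(-110) + 430617/M = 59574/(-58) + 430617/(-89911) = 59574*(-1/58) + 430617*(-1/89911) = -29787/29 - 430617/89911 = -2690666850/2607419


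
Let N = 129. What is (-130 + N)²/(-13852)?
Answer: -1/13852 ≈ -7.2192e-5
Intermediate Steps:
(-130 + N)²/(-13852) = (-130 + 129)²/(-13852) = (-1)²*(-1/13852) = 1*(-1/13852) = -1/13852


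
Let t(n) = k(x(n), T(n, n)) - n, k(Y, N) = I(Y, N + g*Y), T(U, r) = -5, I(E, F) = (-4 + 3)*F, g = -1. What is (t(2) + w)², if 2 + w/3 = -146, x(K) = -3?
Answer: 197136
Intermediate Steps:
w = -444 (w = -6 + 3*(-146) = -6 - 438 = -444)
I(E, F) = -F
k(Y, N) = Y - N (k(Y, N) = -(N - Y) = Y - N)
t(n) = 2 - n (t(n) = (-3 - 1*(-5)) - n = (-3 + 5) - n = 2 - n)
(t(2) + w)² = ((2 - 1*2) - 444)² = ((2 - 2) - 444)² = (0 - 444)² = (-444)² = 197136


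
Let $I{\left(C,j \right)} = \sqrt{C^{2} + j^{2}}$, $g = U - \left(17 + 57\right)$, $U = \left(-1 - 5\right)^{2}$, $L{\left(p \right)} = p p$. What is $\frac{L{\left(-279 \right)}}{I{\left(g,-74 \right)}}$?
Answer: $\frac{77841 \sqrt{1730}}{3460} \approx 935.74$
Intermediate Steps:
$L{\left(p \right)} = p^{2}$
$U = 36$ ($U = \left(-6\right)^{2} = 36$)
$g = -38$ ($g = 36 - \left(17 + 57\right) = 36 - 74 = -38$)
$\frac{L{\left(-279 \right)}}{I{\left(g,-74 \right)}} = \frac{\left(-279\right)^{2}}{\sqrt{\left(-38\right)^{2} + \left(-74\right)^{2}}} = \frac{77841}{\sqrt{1444 + 5476}} = \frac{77841}{\sqrt{6920}} = \frac{77841}{2 \sqrt{1730}} = 77841 \frac{\sqrt{1730}}{3460} = \frac{77841 \sqrt{1730}}{3460}$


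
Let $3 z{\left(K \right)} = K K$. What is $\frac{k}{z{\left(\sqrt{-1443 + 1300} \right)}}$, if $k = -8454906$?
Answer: $\frac{25364718}{143} \approx 1.7738 \cdot 10^{5}$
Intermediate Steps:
$z{\left(K \right)} = \frac{K^{2}}{3}$ ($z{\left(K \right)} = \frac{K K}{3} = \frac{K^{2}}{3}$)
$\frac{k}{z{\left(\sqrt{-1443 + 1300} \right)}} = - \frac{8454906}{\frac{1}{3} \left(\sqrt{-1443 + 1300}\right)^{2}} = - \frac{8454906}{\frac{1}{3} \left(\sqrt{-143}\right)^{2}} = - \frac{8454906}{\frac{1}{3} \left(i \sqrt{143}\right)^{2}} = - \frac{8454906}{\frac{1}{3} \left(-143\right)} = - \frac{8454906}{- \frac{143}{3}} = \left(-8454906\right) \left(- \frac{3}{143}\right) = \frac{25364718}{143}$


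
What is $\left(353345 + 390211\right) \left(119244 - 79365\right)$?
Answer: $29652269724$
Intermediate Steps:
$\left(353345 + 390211\right) \left(119244 - 79365\right) = 743556 \cdot 39879 = 29652269724$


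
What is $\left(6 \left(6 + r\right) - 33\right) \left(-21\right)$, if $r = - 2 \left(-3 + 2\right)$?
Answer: $-315$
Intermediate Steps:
$r = 2$ ($r = \left(-2\right) \left(-1\right) = 2$)
$\left(6 \left(6 + r\right) - 33\right) \left(-21\right) = \left(6 \left(6 + 2\right) - 33\right) \left(-21\right) = \left(6 \cdot 8 - 33\right) \left(-21\right) = \left(48 - 33\right) \left(-21\right) = 15 \left(-21\right) = -315$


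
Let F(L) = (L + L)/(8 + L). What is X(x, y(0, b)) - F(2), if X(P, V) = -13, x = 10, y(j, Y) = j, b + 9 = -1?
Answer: -67/5 ≈ -13.400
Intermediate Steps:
b = -10 (b = -9 - 1 = -10)
F(L) = 2*L/(8 + L) (F(L) = (2*L)/(8 + L) = 2*L/(8 + L))
X(x, y(0, b)) - F(2) = -13 - 2*2/(8 + 2) = -13 - 2*2/10 = -13 - 1*⅖ = -13 - ⅖ = -67/5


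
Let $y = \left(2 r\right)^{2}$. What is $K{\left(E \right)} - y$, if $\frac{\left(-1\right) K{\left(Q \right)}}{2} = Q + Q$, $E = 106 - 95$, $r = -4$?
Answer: $-108$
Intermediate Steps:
$E = 11$
$K{\left(Q \right)} = - 4 Q$ ($K{\left(Q \right)} = - 2 \left(Q + Q\right) = - 2 \cdot 2 Q = - 4 Q$)
$y = 64$ ($y = \left(2 \left(-4\right)\right)^{2} = \left(-8\right)^{2} = 64$)
$K{\left(E \right)} - y = \left(-4\right) 11 - 64 = -44 - 64 = -108$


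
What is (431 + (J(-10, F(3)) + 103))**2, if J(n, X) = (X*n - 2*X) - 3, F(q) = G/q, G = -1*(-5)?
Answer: 261121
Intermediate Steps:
G = 5
F(q) = 5/q
J(n, X) = -3 - 2*X + X*n (J(n, X) = (-2*X + X*n) - 3 = -3 - 2*X + X*n)
(431 + (J(-10, F(3)) + 103))**2 = (431 + ((-3 - 10/3 + (5/3)*(-10)) + 103))**2 = (431 + ((-3 - 10/3 + (5*(1/3))*(-10)) + 103))**2 = (431 + ((-3 - 2*5/3 + (5/3)*(-10)) + 103))**2 = (431 + ((-3 - 10/3 - 50/3) + 103))**2 = (431 + (-23 + 103))**2 = (431 + 80)**2 = 511**2 = 261121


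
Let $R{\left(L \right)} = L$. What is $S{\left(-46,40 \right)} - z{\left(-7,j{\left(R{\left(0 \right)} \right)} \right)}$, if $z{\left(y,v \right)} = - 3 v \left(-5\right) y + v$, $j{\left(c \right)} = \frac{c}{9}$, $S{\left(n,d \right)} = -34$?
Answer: $-34$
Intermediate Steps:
$j{\left(c \right)} = \frac{c}{9}$ ($j{\left(c \right)} = c \frac{1}{9} = \frac{c}{9}$)
$z{\left(y,v \right)} = v + 15 v y$ ($z{\left(y,v \right)} = 15 v y + v = v + 15 v y$)
$S{\left(-46,40 \right)} - z{\left(-7,j{\left(R{\left(0 \right)} \right)} \right)} = -34 - \frac{1}{9} \cdot 0 \left(1 + 15 \left(-7\right)\right) = -34 - 0 \left(1 - 105\right) = -34 - 0 \left(-104\right) = -34 - 0 = -34 + 0 = -34$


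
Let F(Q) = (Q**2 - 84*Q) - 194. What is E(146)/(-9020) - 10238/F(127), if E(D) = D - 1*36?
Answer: -844783/431894 ≈ -1.9560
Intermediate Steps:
E(D) = -36 + D (E(D) = D - 36 = -36 + D)
F(Q) = -194 + Q**2 - 84*Q
E(146)/(-9020) - 10238/F(127) = (-36 + 146)/(-9020) - 10238/(-194 + 127**2 - 84*127) = 110*(-1/9020) - 10238/(-194 + 16129 - 10668) = -1/82 - 10238/5267 = -844783/431894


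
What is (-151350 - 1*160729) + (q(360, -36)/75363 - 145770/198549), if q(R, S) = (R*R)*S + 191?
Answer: -172987142967212/554194381 ≈ -3.1214e+5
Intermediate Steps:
q(R, S) = 191 + S*R**2 (q(R, S) = R**2*S + 191 = S*R**2 + 191 = 191 + S*R**2)
(-151350 - 1*160729) + (q(360, -36)/75363 - 145770/198549) = (-151350 - 1*160729) + ((191 - 36*360**2)/75363 - 145770/198549) = (-151350 - 160729) + ((191 - 36*129600)*(1/75363) - 145770*1/198549) = -312079 + ((191 - 4665600)*(1/75363) - 48590/66183) = -312079 + (-4665409*1/75363 - 48590/66183) = -312079 + (-4665409/75363 - 48590/66183) = -312079 - 34714739113/554194381 = -172987142967212/554194381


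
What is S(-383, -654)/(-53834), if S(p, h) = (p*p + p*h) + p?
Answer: -198394/26917 ≈ -7.3706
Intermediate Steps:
S(p, h) = p + p**2 + h*p (S(p, h) = (p**2 + h*p) + p = p + p**2 + h*p)
S(-383, -654)/(-53834) = -383*(1 - 654 - 383)/(-53834) = -383*(-1036)*(-1/53834) = 396788*(-1/53834) = -198394/26917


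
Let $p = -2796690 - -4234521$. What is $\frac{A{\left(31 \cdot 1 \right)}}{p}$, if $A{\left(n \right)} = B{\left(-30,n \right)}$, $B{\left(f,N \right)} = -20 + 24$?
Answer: $\frac{4}{1437831} \approx 2.782 \cdot 10^{-6}$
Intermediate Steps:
$B{\left(f,N \right)} = 4$
$A{\left(n \right)} = 4$
$p = 1437831$ ($p = -2796690 + 4234521 = 1437831$)
$\frac{A{\left(31 \cdot 1 \right)}}{p} = \frac{4}{1437831}$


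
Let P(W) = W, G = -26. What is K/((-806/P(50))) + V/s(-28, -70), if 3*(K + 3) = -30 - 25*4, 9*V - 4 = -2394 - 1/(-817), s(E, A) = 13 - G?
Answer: -34979824/8889777 ≈ -3.9348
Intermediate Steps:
s(E, A) = 39 (s(E, A) = 13 - 1*(-26) = 13 + 26 = 39)
V = -1952629/7353 (V = 4/9 + (-2394 - 1/(-817))/9 = 4/9 + (-2394 - 1*(-1/817))/9 = 4/9 + (-2394 + 1/817)/9 = 4/9 + (⅑)*(-1955897/817) = 4/9 - 1955897/7353 = -1952629/7353 ≈ -265.56)
K = -139/3 (K = -3 + (-30 - 25*4)/3 = -3 + (-30 - 100)/3 = -3 + (⅓)*(-130) = -3 - 130/3 = -139/3 ≈ -46.333)
K/((-806/P(50))) + V/s(-28, -70) = -139/(3*((-806/50))) - 1952629/7353/39 = -139/(3*((-806*1/50))) - 1952629/7353*1/39 = -139/(3*(-403/25)) - 1952629/286767 = -139/3*(-25/403) - 1952629/286767 = 3475/1209 - 1952629/286767 = -34979824/8889777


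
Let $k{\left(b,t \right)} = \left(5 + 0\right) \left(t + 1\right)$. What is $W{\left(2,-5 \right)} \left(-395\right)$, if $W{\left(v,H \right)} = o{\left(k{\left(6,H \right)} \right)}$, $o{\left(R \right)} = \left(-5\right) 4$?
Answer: $7900$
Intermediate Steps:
$k{\left(b,t \right)} = 5 + 5 t$ ($k{\left(b,t \right)} = 5 \left(1 + t\right) = 5 + 5 t$)
$o{\left(R \right)} = -20$
$W{\left(v,H \right)} = -20$
$W{\left(2,-5 \right)} \left(-395\right) = \left(-20\right) \left(-395\right) = 7900$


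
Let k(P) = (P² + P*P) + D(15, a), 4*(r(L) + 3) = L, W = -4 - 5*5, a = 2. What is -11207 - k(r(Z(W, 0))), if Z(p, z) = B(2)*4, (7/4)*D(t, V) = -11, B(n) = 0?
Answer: -78531/7 ≈ -11219.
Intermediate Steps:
D(t, V) = -44/7 (D(t, V) = (4/7)*(-11) = -44/7)
W = -29 (W = -4 - 25 = -29)
Z(p, z) = 0 (Z(p, z) = 0*4 = 0)
r(L) = -3 + L/4
k(P) = -44/7 + 2*P² (k(P) = (P² + P*P) - 44/7 = (P² + P²) - 44/7 = 2*P² - 44/7 = -44/7 + 2*P²)
-11207 - k(r(Z(W, 0))) = -11207 - (-44/7 + 2*(-3 + (¼)*0)²) = -11207 - (-44/7 + 2*(-3 + 0)²) = -11207 - (-44/7 + 2*(-3)²) = -11207 - (-44/7 + 2*9) = -11207 - (-44/7 + 18) = -11207 - 1*82/7 = -11207 - 82/7 = -78531/7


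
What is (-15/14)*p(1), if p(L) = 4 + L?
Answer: -75/14 ≈ -5.3571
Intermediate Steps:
(-15/14)*p(1) = (-15/14)*(4 + 1) = -15*1/14*5 = -15/14*5 = -75/14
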